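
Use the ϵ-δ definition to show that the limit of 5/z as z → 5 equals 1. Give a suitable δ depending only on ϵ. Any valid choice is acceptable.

δ = min(5/2, (5/2)ϵ)

Let ϵ > 0 be given. We seek δ > 0 such that 0 < |z − 5| < δ implies |5/z − 1| < ϵ.
|5/z − 1| = 5·|5 − z|/(5·|z|) = 5|z − 5|/(5|z|).
Require δ ≤ 5/2 so that |z| > 5 − 5/2 = 5/2, hence 5|z| > 25/2.
Then |5/z − 1| < 5|z − 5|/(25/2), which is < ϵ when |z − 5| < (5/2)ϵ.
Take δ = min(5/2, (5/2)ϵ). Then 0 < |z − 5| < δ gives both |z − 5| < 5/2 and |z − 5| < (5/2)ϵ, so |5/z − 1| < ϵ.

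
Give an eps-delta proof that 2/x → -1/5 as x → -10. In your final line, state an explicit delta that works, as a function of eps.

Let eps > 0. We seek delta > 0 such that 0 < |x + 10| < delta implies |2/x + 1/5| < eps.
|2/x + 1/5| = 2·|-10 − x|/(10·|x|) = 2|x + 10|/(10|x|).
Require delta ≤ 5 so that |x| > 10 − 5 = 5, hence 10|x| > 50.
Then |2/x + 1/5| < 2|x + 10|/50, which is < eps when |x + 10| < 25eps.
Take delta = min(5, 25eps). Then 0 < |x + 10| < delta gives both |x + 10| < 5 and |x + 10| < 25eps, so |2/x + 1/5| < eps.

delta = min(5, 25eps)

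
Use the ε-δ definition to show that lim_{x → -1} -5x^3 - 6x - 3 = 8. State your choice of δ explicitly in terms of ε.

Suppose ε > 0. We want δ > 0 such that 0 < |x + 1| < δ implies |(-5x^3 - 6x - 3) − 8| < ε.
(-5x^3 - 6x - 3) − 8 = -5x^3 - 6x - 11 = (x + 1)(-5x^2 + 5x - 11).
So |(-5x^3 - 6x - 3) − 8| = |x + 1|·|-5x^2 + 5x - 11|.
Require δ ≤ 2. Then |x + 1| < 2 gives |x| < 3, and by the triangle inequality |-5x^2 + 5x - 11| ≤ 5·3^2 + 5·3 + 11 = 71.
Hence |(-5x^3 - 6x - 3) − 8| ≤ 71|x + 1| < ε provided |x + 1| < ε/71.
Choosing δ = min(2, ε/71) ensures both conditions, hence |(-5x^3 - 6x - 3) − 8| < ε.

δ = min(2, ε/71)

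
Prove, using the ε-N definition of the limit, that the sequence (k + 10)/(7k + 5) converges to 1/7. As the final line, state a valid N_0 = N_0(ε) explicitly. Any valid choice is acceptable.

N_0 = (65/49)/ε

Let ε > 0 be given. For k ≥ 1, |(k + 10)/(7k + 5) − (1/7)| = |65|/(7(7k + 5)) = 65/(7(7k + 5)).
Since 7k + 5 ≥ 7k for k ≥ 1, this is ≤ 65/(7·7k) = (65/49)/k.
So |(k + 10)/(7k + 5) − (1/7)| < ε whenever k > (65/49)/ε.
Take N_0 = (65/49)/ε. If k > N_0 then |(k + 10)/(7k + 5) − (1/7)| ≤ (65/49)/k < ε.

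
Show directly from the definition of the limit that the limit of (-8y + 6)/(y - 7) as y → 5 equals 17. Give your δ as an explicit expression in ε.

δ = min(1, (1/25)ε)

Let ε > 0 be given. We want δ > 0 with 0 < |y − 5| < δ ⇒ |(-8y + 6)/(y - 7) − 17| < ε.
Combining over a common denominator, (-8y + 6)/(y - 7) − 17 = [(-8y + 6)·(-2) − (-34)·(y - 7)] / [(-2)·(y - 7)] = 50(y − 5) / ((-2)(y - 7)).
So |(-8y + 6)/(y - 7) − 17| = 50|y − 5| / (2·|y − 7|).
Require δ ≤ 1, so |y − 7| ≥ |-2| − |y − 5| > 2 − 1 = 1.
Hence |(-8y + 6)/(y - 7) − 17| < 50|y − 5|/(2·1) = 25|y − 5|, which is < ε once |y − 5| < (1/25)ε.
Take δ = min(1, (1/25)ε). Then 0 < |y − 5| < δ forces both bounds, so |(-8y + 6)/(y - 7) − 17| < ε.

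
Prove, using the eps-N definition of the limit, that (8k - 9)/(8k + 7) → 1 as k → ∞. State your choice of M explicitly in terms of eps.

Let eps > 0. For k ≥ 1, |(8k - 9)/(8k + 7) − 1| = |-128|/(8(8k + 7)) = 128/(8(8k + 7)).
Since 8k + 7 ≥ 8k for k ≥ 1, this is ≤ 128/(8·8k) = 2/k.
So |(8k - 9)/(8k + 7) − 1| < eps whenever k > 2/eps.
Take M = 2/eps. If k > M then |(8k - 9)/(8k + 7) − 1| ≤ 2/k < eps.

M = 2/eps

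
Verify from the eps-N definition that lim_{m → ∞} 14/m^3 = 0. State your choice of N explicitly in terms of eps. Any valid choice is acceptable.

Let eps > 0. For m ≥ 1, |14/m^3 − 0| = 14/m^3.
14/m^3 < eps ⇔ m^3 > 14/eps ⇔ m > (14/eps)^{1/3}.
Take N = (14/eps)^{1/3}. Then m > N implies 14/m^3 < eps.

N = (14/eps)^{1/3}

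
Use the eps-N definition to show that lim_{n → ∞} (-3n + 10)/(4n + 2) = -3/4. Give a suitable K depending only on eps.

Let eps > 0. For n ≥ 1, |(-3n + 10)/(4n + 2) + 3/4| = |46|/(4(4n + 2)) = 46/(4(4n + 2)).
Since 4n + 2 ≥ 4n for n ≥ 1, this is ≤ 46/(4·4n) = (23/8)/n.
So |(-3n + 10)/(4n + 2) + 3/4| < eps whenever n > (23/8)/eps.
Take K = (23/8)/eps. If n > K then |(-3n + 10)/(4n + 2) + 3/4| ≤ (23/8)/n < eps.

K = (23/8)/eps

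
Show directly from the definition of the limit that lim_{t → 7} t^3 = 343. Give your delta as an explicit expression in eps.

delta = min(1, eps/169)

Let eps > 0 be given. We seek delta > 0 with 0 < |t − 7| < delta ⇒ |t^3 − 343| < eps.
Factor: t^3 − 343 = (t − 7)(t^2 + 7t + 49), so |t^3 − 343| = |t − 7|·|t^2 + 7t + 49|.
Impose delta ≤ 1 so that |t| < 8; then |t^2 + 7t + 49| ≤ 169.
Hence |t^3 − 343| ≤ 169|t − 7|, which is < eps once |t − 7| < eps/169.
Take delta = min(1, eps/169). If 0 < |t − 7| < delta then both bounds hold and |t^3 − 343| ≤ 169|t − 7| < 169·(eps/169) = eps.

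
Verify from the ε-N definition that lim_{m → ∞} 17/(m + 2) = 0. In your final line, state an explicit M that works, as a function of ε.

Fix ε > 0. For m ≥ 1, |17/(m + 2) − 0| = 17/(m + 2) ≤ 17/m.
We need 17/m < ε, i.e. m > 17/ε.
Take M = 17/ε. If m > M then |17/(m + 2)| ≤ 17/m < ε.

M = 17/ε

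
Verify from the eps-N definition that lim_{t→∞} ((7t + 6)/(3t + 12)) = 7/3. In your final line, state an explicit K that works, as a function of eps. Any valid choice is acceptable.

Suppose eps > 0. We seek K > 0 such that t > K implies |(7t + 6)/(3t + 12) − (7/3)| < eps.
(7t + 6)/(3t + 12) − (7/3) = (3(7t + 6) − 7(3t + 12)) / (3(3t + 12)) = -66/(3(3t + 12)).
For t > 0 we have 3t + 12 > 3t, so |(7t + 6)/(3t + 12) − (7/3)| = 66/(3(3t + 12)) < 66/(3·3t) = (22/3)/t.
Thus |(7t + 6)/(3t + 12) − (7/3)| < eps whenever t > (22/3)/eps.
Take K = (22/3)/eps. If t > K then |(7t + 6)/(3t + 12) − (7/3)| < (22/3)/t < eps.

K = (22/3)/eps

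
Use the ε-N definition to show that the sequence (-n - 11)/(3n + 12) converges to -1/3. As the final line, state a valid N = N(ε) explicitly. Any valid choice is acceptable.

Let ε > 0. For n ≥ 1, |(-n - 11)/(3n + 12) + 1/3| = |-21|/(3(3n + 12)) = 21/(3(3n + 12)).
Since 3n + 12 ≥ 3n for n ≥ 1, this is ≤ 21/(3·3n) = (7/3)/n.
So |(-n - 11)/(3n + 12) + 1/3| < ε whenever n > (7/3)/ε.
Take N = (7/3)/ε. If n > N then |(-n - 11)/(3n + 12) + 1/3| ≤ (7/3)/n < ε.

N = (7/3)/ε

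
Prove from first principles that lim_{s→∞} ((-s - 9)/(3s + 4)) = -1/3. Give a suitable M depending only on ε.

M = (23/9)/ε

Let ε > 0 be given. We seek M > 0 such that s > M implies |(-s - 9)/(3s + 4) + 1/3| < ε.
(-s - 9)/(3s + 4) + 1/3 = (3(-s - 9) − (-1)(3s + 4)) / (3(3s + 4)) = -23/(3(3s + 4)).
For s > 0 we have 3s + 4 > 3s, so |(-s - 9)/(3s + 4) + 1/3| = 23/(3(3s + 4)) < 23/(3·3s) = (23/9)/s.
Thus |(-s - 9)/(3s + 4) + 1/3| < ε whenever s > (23/9)/ε.
Take M = (23/9)/ε. If s > M then |(-s - 9)/(3s + 4) + 1/3| < (23/9)/s < ε.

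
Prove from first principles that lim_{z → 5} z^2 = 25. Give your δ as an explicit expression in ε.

Fix ε > 0. We seek δ > 0 with 0 < |z − 5| < δ ⇒ |z^2 − 25| < ε.
Factor: z^2 − 25 = (z − 5)(z + 5), so |z^2 − 25| = |z − 5|·|z + 5|.
Restrict δ ≤ 1. Then |z − 5| < 1 gives |z| < 6, so by the triangle inequality |z + 5| ≤ 6 + 5 = 11.
Hence |z^2 − 25| ≤ 11|z − 5|, which is < ε once |z − 5| < ε/11.
Take δ = min(1, ε/11). If 0 < |z − 5| < δ then both bounds hold and |z^2 − 25| ≤ 11|z − 5| < 11·(ε/11) = ε.

δ = min(1, ε/11)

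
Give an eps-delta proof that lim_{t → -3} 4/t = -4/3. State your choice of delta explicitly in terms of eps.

delta = min(3/2, (9/8)eps)

Let eps > 0. We seek delta > 0 such that 0 < |t + 3| < delta implies |4/t + 4/3| < eps.
|4/t + 4/3| = 4·|-3 − t|/(3·|t|) = 4|t + 3|/(3|t|).
Require delta ≤ 3/2 so that |t| > 3 − 3/2 = 3/2, hence 3|t| > 9/2.
Then |4/t + 4/3| < 4|t + 3|/(9/2), which is < eps when |t + 3| < (9/8)eps.
Take delta = min(3/2, (9/8)eps). Then 0 < |t + 3| < delta gives both |t + 3| < 3/2 and |t + 3| < (9/8)eps, so |4/t + 4/3| < eps.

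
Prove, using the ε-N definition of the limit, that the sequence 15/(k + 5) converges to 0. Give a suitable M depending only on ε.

M = 15/ε

Let ε > 0 be given. For k ≥ 1, |15/(k + 5) − 0| = 15/(k + 5) ≤ 15/k.
We need 15/k < ε, i.e. k > 15/ε.
Take M = 15/ε. If k > M then |15/(k + 5)| ≤ 15/k < ε.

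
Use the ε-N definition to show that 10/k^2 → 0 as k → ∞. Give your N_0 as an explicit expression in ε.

N_0 = (10/ε)^{1/2}

Fix ε > 0. For k ≥ 1, |10/k^2 − 0| = 10/k^2.
10/k^2 < ε ⇔ k^2 > 10/ε ⇔ k > (10/ε)^{1/2}.
Take N_0 = (10/ε)^{1/2}. Then k > N_0 implies 10/k^2 < ε.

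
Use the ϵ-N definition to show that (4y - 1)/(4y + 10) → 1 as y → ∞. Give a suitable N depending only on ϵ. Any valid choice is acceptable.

Let ϵ > 0 be given. We seek N > 0 such that y > N implies |(4y - 1)/(4y + 10) − 1| < ϵ.
(4y - 1)/(4y + 10) − 1 = (4(4y - 1) − 4(4y + 10)) / (4(4y + 10)) = -44/(4(4y + 10)).
For y > 0 we have 4y + 10 > 4y, so |(4y - 1)/(4y + 10) − 1| = 44/(4(4y + 10)) < 44/(4·4y) = (11/4)/y.
Thus |(4y - 1)/(4y + 10) − 1| < ϵ whenever y > (11/4)/ϵ.
Take N = (11/4)/ϵ. If y > N then |(4y - 1)/(4y + 10) − 1| < (11/4)/y < ϵ.

N = (11/4)/ϵ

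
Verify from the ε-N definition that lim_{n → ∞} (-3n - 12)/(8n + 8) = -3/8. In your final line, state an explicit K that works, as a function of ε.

Fix ε > 0. For n ≥ 1, |(-3n - 12)/(8n + 8) + 3/8| = |-72|/(8(8n + 8)) = 72/(8(8n + 8)).
Since 8n + 8 ≥ 8n for n ≥ 1, this is ≤ 72/(8·8n) = (9/8)/n.
So |(-3n - 12)/(8n + 8) + 3/8| < ε whenever n > (9/8)/ε.
Take K = (9/8)/ε. If n > K then |(-3n - 12)/(8n + 8) + 3/8| ≤ (9/8)/n < ε.

K = (9/8)/ε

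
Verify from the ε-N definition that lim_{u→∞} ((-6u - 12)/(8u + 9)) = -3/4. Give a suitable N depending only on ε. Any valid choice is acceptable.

Fix ε > 0. We seek N > 0 such that u > N implies |(-6u - 12)/(8u + 9) + 3/4| < ε.
(-6u - 12)/(8u + 9) + 3/4 = (8(-6u - 12) − (-6)(8u + 9)) / (8(8u + 9)) = -42/(8(8u + 9)).
For u > 0 we have 8u + 9 > 8u, so |(-6u - 12)/(8u + 9) + 3/4| = 42/(8(8u + 9)) < 42/(8·8u) = (21/32)/u.
Thus |(-6u - 12)/(8u + 9) + 3/4| < ε whenever u > (21/32)/ε.
Take N = (21/32)/ε. If u > N then |(-6u - 12)/(8u + 9) + 3/4| < (21/32)/u < ε.

N = (21/32)/ε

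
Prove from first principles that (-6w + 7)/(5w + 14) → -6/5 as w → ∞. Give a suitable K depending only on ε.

Let ε > 0 be given. We seek K > 0 such that w > K implies |(-6w + 7)/(5w + 14) + 6/5| < ε.
(-6w + 7)/(5w + 14) + 6/5 = (5(-6w + 7) − (-6)(5w + 14)) / (5(5w + 14)) = 119/(5(5w + 14)).
For w > 0 we have 5w + 14 > 5w, so |(-6w + 7)/(5w + 14) + 6/5| = 119/(5(5w + 14)) < 119/(5·5w) = (119/25)/w.
Thus |(-6w + 7)/(5w + 14) + 6/5| < ε whenever w > (119/25)/ε.
Take K = (119/25)/ε. If w > K then |(-6w + 7)/(5w + 14) + 6/5| < (119/25)/w < ε.

K = (119/25)/ε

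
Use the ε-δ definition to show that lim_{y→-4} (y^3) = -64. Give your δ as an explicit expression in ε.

δ = min(2, ε/76)

Fix ε > 0. We seek δ > 0 with 0 < |y + 4| < δ ⇒ |y^3 + 64| < ε.
Factor: y^3 + 64 = (y + 4)(y^2 - 4y + 16), so |y^3 + 64| = |y + 4|·|y^2 - 4y + 16|.
Restrict δ ≤ 2. Then |y + 4| < 2 gives |y| < 6, so by the triangle inequality |y^2 - 4y + 16| ≤ 6^2 + 4·6 + 16 = 76.
Hence |y^3 + 64| ≤ 76|y + 4|, which is < ε once |y + 4| < ε/76.
Take δ = min(2, ε/76). If 0 < |y + 4| < δ then both bounds hold and |y^3 + 64| ≤ 76|y + 4| < 76·(ε/76) = ε.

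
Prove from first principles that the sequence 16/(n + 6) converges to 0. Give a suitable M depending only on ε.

M = 16/ε

Let ε > 0. For n ≥ 1, |16/(n + 6) − 0| = 16/(n + 6) ≤ 16/n.
We need 16/n < ε, i.e. n > 16/ε.
Take M = 16/ε. If n > M then |16/(n + 6)| ≤ 16/n < ε.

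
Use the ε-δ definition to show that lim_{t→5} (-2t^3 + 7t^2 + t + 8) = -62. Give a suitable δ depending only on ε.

δ = min(1, ε/104)

Suppose ε > 0. We want δ > 0 such that 0 < |t − 5| < δ implies |(-2t^3 + 7t^2 + t + 8) + 62| < ε.
(-2t^3 + 7t^2 + t + 8) + 62 = -2t^3 + 7t^2 + t + 70 = (t − 5)(-2t^2 - 3t - 14).
So |(-2t^3 + 7t^2 + t + 8) + 62| = |t − 5|·|-2t^2 - 3t - 14|.
Assume first that |t − 5| < 1, so |t| < 6. Then |-2t^2 - 3t - 14| ≤ 2·6^2 + 3·6 + 14 = 104.
Hence |(-2t^3 + 7t^2 + t + 8) + 62| ≤ 104|t − 5| < ε provided |t − 5| < ε/104.
Take δ = min(1, ε/104). Then 0 < |t − 5| < δ gives both |t − 5| < 1 and |t − 5| < ε/104, so |(-2t^3 + 7t^2 + t + 8) + 62| < ε.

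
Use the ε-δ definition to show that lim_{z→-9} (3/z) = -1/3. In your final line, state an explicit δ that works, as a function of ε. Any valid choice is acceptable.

δ = min(9/2, (27/2)ε)

Fix ε > 0. We seek δ > 0 such that 0 < |z + 9| < δ implies |3/z + 1/3| < ε.
|3/z + 1/3| = 3·|-9 − z|/(9·|z|) = 3|z + 9|/(9|z|).
Restrict δ ≤ 9/2. Then |z + 9| < 9/2 gives |z| > 9/2, so 9|z| > 81/2.
Then |3/z + 1/3| < 3|z + 9|/(81/2), which is < ε when |z + 9| < (27/2)ε.
Take δ = min(9/2, (27/2)ε). Then 0 < |z + 9| < δ gives both |z + 9| < 9/2 and |z + 9| < (27/2)ε, so |3/z + 1/3| < ε.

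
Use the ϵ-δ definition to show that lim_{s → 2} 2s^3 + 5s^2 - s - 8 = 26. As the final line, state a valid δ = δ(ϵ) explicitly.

δ = min(1, ϵ/62)

Suppose ϵ > 0. We want δ > 0 such that 0 < |s − 2| < δ implies |(2s^3 + 5s^2 - s - 8) − 26| < ϵ.
(2s^3 + 5s^2 - s - 8) − 26 = 2s^3 + 5s^2 - s - 34 = (s − 2)(2s^2 + 9s + 17).
So |(2s^3 + 5s^2 - s - 8) − 26| = |s − 2|·|2s^2 + 9s + 17|.
Assume first that |s − 2| < 1, so |s| < 3. Then |2s^2 + 9s + 17| ≤ 2·3^2 + 9·3 + 17 = 62.
Hence |(2s^3 + 5s^2 - s - 8) − 26| ≤ 62|s − 2| < ϵ provided |s − 2| < ϵ/62.
Choosing δ = min(1, ϵ/62) ensures both conditions, hence |(2s^3 + 5s^2 - s - 8) − 26| < ϵ.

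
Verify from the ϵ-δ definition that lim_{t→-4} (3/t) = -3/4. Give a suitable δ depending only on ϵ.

δ = min(2, (8/3)ϵ)

Fix ϵ > 0. We seek δ > 0 such that 0 < |t + 4| < δ implies |3/t + 3/4| < ϵ.
|3/t + 3/4| = 3·|-4 − t|/(4·|t|) = 3|t + 4|/(4|t|).
Require δ ≤ 2 so that |t| > 4 − 2 = 2, hence 4|t| > 8.
Then |3/t + 3/4| < 3|t + 4|/8, which is < ϵ when |t + 4| < (8/3)ϵ.
Take δ = min(2, (8/3)ϵ). Then 0 < |t + 4| < δ gives both |t + 4| < 2 and |t + 4| < (8/3)ϵ, so |3/t + 3/4| < ϵ.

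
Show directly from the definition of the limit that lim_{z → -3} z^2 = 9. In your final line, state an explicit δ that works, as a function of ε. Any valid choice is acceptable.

Suppose ε > 0. We seek δ > 0 with 0 < |z + 3| < δ ⇒ |z^2 − 9| < ε.
Factor: z^2 − 9 = (z + 3)(z - 3), so |z^2 − 9| = |z + 3|·|z - 3|.
Restrict δ ≤ 1. Then |z + 3| < 1 gives |z| < 4, so by the triangle inequality |z - 3| ≤ 4 + 3 = 7.
Hence |z^2 − 9| ≤ 7|z + 3|, which is < ε once |z + 3| < ε/7.
Take δ = min(1, ε/7). If 0 < |z + 3| < δ then both bounds hold and |z^2 − 9| ≤ 7|z + 3| < 7·(ε/7) = ε.

δ = min(1, ε/7)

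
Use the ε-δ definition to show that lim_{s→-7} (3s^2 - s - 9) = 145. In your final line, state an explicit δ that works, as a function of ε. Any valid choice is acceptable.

δ = min(1, ε/46)

Fix ε > 0. We want δ > 0 such that 0 < |s + 7| < δ implies |(3s^2 - s - 9) − 145| < ε.
(3s^2 - s - 9) − 145 = 3s^2 - s - 154 = (s + 7)(3s - 22).
So |(3s^2 - s - 9) − 145| = |s + 7|·|3s - 22|.
Require δ ≤ 1. Then |s + 7| < 1 gives |s| < 8, and by the triangle inequality |3s - 22| ≤ 3·8 + 22 = 46.
Hence |(3s^2 - s - 9) − 145| ≤ 46|s + 7| < ε provided |s + 7| < ε/46.
Choosing δ = min(1, ε/46) ensures both conditions, hence |(3s^2 - s - 9) − 145| < ε.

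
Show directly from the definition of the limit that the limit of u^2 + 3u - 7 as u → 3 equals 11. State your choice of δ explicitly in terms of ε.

δ = min(1, ε/10)

Let ε > 0. We want δ > 0 such that 0 < |u − 3| < δ implies |(u^2 + 3u - 7) − 11| < ε.
(u^2 + 3u - 7) − 11 = u^2 + 3u - 18 = (u − 3)(u + 6).
So |(u^2 + 3u - 7) − 11| = |u − 3|·|u + 6|.
Assume first that |u − 3| < 1, so |u| < 4. Then |u + 6| ≤ 4 + 6 = 10.
Hence |(u^2 + 3u - 7) − 11| ≤ 10|u − 3| < ε provided |u − 3| < ε/10.
Choosing δ = min(1, ε/10) ensures both conditions, hence |(u^2 + 3u - 7) − 11| < ε.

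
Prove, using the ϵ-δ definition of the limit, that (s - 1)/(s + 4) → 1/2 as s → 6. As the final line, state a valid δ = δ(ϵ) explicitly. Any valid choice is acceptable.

δ = min(5, 10ϵ)

Fix ϵ > 0. We want δ > 0 with 0 < |s − 6| < δ ⇒ |(s - 1)/(s + 4) − (1/2)| < ϵ.
Combining over a common denominator, (s - 1)/(s + 4) − (1/2) = [(s - 1)·10 − 5·(s + 4)] / [10·(s + 4)] = 5(s − 6) / (10(s + 4)).
So |(s - 1)/(s + 4) − (1/2)| = 5|s − 6| / (10·|s + 4|).
Require δ ≤ 5, so |s + 4| ≥ |10| − |s − 6| > 10 − 5 = 5.
Hence |(s - 1)/(s + 4) − (1/2)| < 5|s − 6|/(10·5) = (1/10)|s − 6|, which is < ϵ once |s − 6| < 10ϵ.
Take δ = min(5, 10ϵ). Then 0 < |s − 6| < δ forces both bounds, so |(s - 1)/(s + 4) − (1/2)| < ϵ.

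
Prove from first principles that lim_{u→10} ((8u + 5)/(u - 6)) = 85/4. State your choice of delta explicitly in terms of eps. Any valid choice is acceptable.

delta = min(2, (8/53)eps)

Fix eps > 0. We want delta > 0 with 0 < |u − 10| < delta ⇒ |(8u + 5)/(u - 6) − (85/4)| < eps.
Combining over a common denominator, (8u + 5)/(u - 6) − (85/4) = [(8u + 5)·4 − 85·(u - 6)] / [4·(u - 6)] = -53(u − 10) / (4(u - 6)).
So |(8u + 5)/(u - 6) − (85/4)| = 53|u − 10| / (4·|u − 6|).
Require delta ≤ 2, so |u − 6| ≥ |4| − |u − 10| > 4 − 2 = 2.
Hence |(8u + 5)/(u - 6) − (85/4)| < 53|u − 10|/(4·2) = (53/8)|u − 10|, which is < eps once |u − 10| < (8/53)eps.
Take delta = min(2, (8/53)eps). Then 0 < |u − 10| < delta forces both bounds, so |(8u + 5)/(u - 6) − (85/4)| < eps.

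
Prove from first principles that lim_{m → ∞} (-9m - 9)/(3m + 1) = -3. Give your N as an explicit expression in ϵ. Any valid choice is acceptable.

N = 2/ϵ

Fix ϵ > 0. For m ≥ 1, |(-9m - 9)/(3m + 1) + 3| = |-18|/(3(3m + 1)) = 18/(3(3m + 1)).
Since 3m + 1 ≥ 3m for m ≥ 1, this is ≤ 18/(3·3m) = 2/m.
So |(-9m - 9)/(3m + 1) + 3| < ϵ whenever m > 2/ϵ.
Take N = 2/ϵ. If m > N then |(-9m - 9)/(3m + 1) + 3| ≤ 2/m < ϵ.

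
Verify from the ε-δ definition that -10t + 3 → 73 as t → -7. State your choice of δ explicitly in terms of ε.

δ = ε/10

Let ε > 0 be given. We need δ > 0 so that 0 < |t + 7| < δ implies |(-10t + 3) − 73| < ε.
Since (-10t + 3) − 73 = -10(t + 7), we have |(-10t + 3) − 73| = 10|t + 7|.
So 10|t + 7| < ε exactly when |t + 7| < ε/10.
Choosing δ = ε/10 gives |(-10t + 3) − 73| = 10|t + 7| < ε whenever |t + 7| < δ.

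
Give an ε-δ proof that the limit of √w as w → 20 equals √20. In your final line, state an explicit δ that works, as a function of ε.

δ = min(20, √20·ε)

Suppose ε > 0. We want δ > 0 such that 0 < |w − 20| < δ implies |√w − √20| < ε.
Rationalise: √w − √20 = (w − 20)/(√w + √20), so |√w − √20| = |w − 20|/(√w + √20).
Restrict δ ≤ 20 so that |w − 20| < 20 forces w > 0, and then √w + √20 > √20.
Hence |√w − √20| < |w − 20|/√20, which is < ε once |w − 20| < √20·ε.
Take δ = min(20, √20·ε). If 0 < |w − 20| < δ then w > 0 and |√w − √20| < |w − 20|/√20 < ε.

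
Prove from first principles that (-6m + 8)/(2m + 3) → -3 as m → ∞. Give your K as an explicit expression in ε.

K = (17/2)/ε

Let ε > 0. For m ≥ 1, |(-6m + 8)/(2m + 3) + 3| = |34|/(2(2m + 3)) = 34/(2(2m + 3)).
Since 2m + 3 ≥ 2m for m ≥ 1, this is ≤ 34/(2·2m) = (17/2)/m.
So |(-6m + 8)/(2m + 3) + 3| < ε whenever m > (17/2)/ε.
Take K = (17/2)/ε. If m > K then |(-6m + 8)/(2m + 3) + 3| ≤ (17/2)/m < ε.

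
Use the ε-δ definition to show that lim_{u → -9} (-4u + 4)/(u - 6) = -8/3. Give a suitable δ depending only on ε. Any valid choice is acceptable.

Let ε > 0 be given. We want δ > 0 with 0 < |u + 9| < δ ⇒ |(-4u + 4)/(u - 6) + 8/3| < ε.
Combining over a common denominator, (-4u + 4)/(u - 6) + 8/3 = [(-4u + 4)·(-15) − 40·(u - 6)] / [(-15)·(u - 6)] = 20(u + 9) / ((-15)(u - 6)).
So |(-4u + 4)/(u - 6) + 8/3| = 20|u + 9| / (15·|u − 6|).
Restrict δ ≤ 15/2. Then |u + 9| < 15/2 gives |u − 6| = |(u + 9) + (-15)| ≥ 15 − 15/2 = 15/2.
Hence |(-4u + 4)/(u - 6) + 8/3| < 20|u + 9|/(15·(15/2)) = (8/45)|u + 9|, which is < ε once |u + 9| < (45/8)ε.
Take δ = min(15/2, (45/8)ε). Then 0 < |u + 9| < δ forces both bounds, so |(-4u + 4)/(u - 6) + 8/3| < ε.

δ = min(15/2, (45/8)ε)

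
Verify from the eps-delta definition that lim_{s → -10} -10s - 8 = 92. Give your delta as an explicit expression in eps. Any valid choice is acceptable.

delta = eps/10

Fix eps > 0. We need delta > 0 so that 0 < |s + 10| < delta implies |(-10s - 8) − 92| < eps.
Since (-10s - 8) − 92 = -10(s + 10), we have |(-10s - 8) − 92| = 10|s + 10|.
So 10|s + 10| < eps exactly when |s + 10| < eps/10.
Choosing delta = eps/10 gives |(-10s - 8) − 92| = 10|s + 10| < eps whenever |s + 10| < delta.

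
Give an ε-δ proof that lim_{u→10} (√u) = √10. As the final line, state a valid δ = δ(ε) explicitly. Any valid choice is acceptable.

Let ε > 0 be given. We want δ > 0 such that 0 < |u − 10| < δ implies |√u − √10| < ε.
Multiplying by the conjugate, |√u − √10| = |u − 10|/(√u + √10).
Restrict δ ≤ 10 so that |u − 10| < 10 forces u > 0, and then √u + √10 > √10.
Hence |√u − √10| < |u − 10|/√10, which is < ε once |u − 10| < √10·ε.
Take δ = min(10, √10·ε). If 0 < |u − 10| < δ then u > 0 and |√u − √10| < |u − 10|/√10 < ε.

δ = min(10, √10·ε)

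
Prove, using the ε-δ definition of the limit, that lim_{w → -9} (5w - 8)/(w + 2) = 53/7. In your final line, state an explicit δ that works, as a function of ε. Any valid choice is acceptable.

Suppose ε > 0. We want δ > 0 with 0 < |w + 9| < δ ⇒ |(5w - 8)/(w + 2) − (53/7)| < ε.
Combining over a common denominator, (5w - 8)/(w + 2) − (53/7) = [(5w - 8)·(-7) − (-53)·(w + 2)] / [(-7)·(w + 2)] = 18(w + 9) / ((-7)(w + 2)).
So |(5w - 8)/(w + 2) − (53/7)| = 18|w + 9| / (7·|w + 2|).
Require δ ≤ 7/2, so |w + 2| ≥ |-7| − |w + 9| > 7 − 7/2 = 7/2.
Hence |(5w - 8)/(w + 2) − (53/7)| < 18|w + 9|/(7·(7/2)) = (36/49)|w + 9|, which is < ε once |w + 9| < (49/36)ε.
Take δ = min(7/2, (49/36)ε). Then 0 < |w + 9| < δ forces both bounds, so |(5w - 8)/(w + 2) − (53/7)| < ε.

δ = min(7/2, (49/36)ε)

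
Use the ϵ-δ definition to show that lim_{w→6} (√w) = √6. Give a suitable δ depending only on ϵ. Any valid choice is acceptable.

Fix ϵ > 0. We want δ > 0 such that 0 < |w − 6| < δ implies |√w − √6| < ϵ.
Rationalise: √w − √6 = (w − 6)/(√w + √6), so |√w − √6| = |w − 6|/(√w + √6).
Restrict δ ≤ 6 so that |w − 6| < 6 forces w > 0, and then √w + √6 > √6.
Hence |√w − √6| < |w − 6|/√6, which is < ϵ once |w − 6| < √6·ϵ.
Take δ = min(6, √6·ϵ). If 0 < |w − 6| < δ then w > 0 and |√w − √6| < |w − 6|/√6 < ϵ.

δ = min(6, √6·ϵ)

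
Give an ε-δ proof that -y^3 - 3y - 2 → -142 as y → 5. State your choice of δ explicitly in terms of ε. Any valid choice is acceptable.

Let ε > 0 be given. We want δ > 0 such that 0 < |y − 5| < δ implies |(-y^3 - 3y - 2) + 142| < ε.
(-y^3 - 3y - 2) + 142 = -y^3 - 3y + 140 = (y − 5)(-y^2 - 5y - 28).
So |(-y^3 - 3y - 2) + 142| = |y − 5|·|-y^2 - 5y - 28|.
Require δ ≤ 1. Then |y − 5| < 1 gives |y| < 6, and by the triangle inequality |-y^2 - 5y - 28| ≤ 6^2 + 5·6 + 28 = 94.
Hence |(-y^3 - 3y - 2) + 142| ≤ 94|y − 5| < ε provided |y − 5| < ε/94.
Choosing δ = min(1, ε/94) ensures both conditions, hence |(-y^3 - 3y - 2) + 142| < ε.

δ = min(1, ε/94)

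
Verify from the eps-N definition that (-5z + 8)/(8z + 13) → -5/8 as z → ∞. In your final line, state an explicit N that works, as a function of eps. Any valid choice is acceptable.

Suppose eps > 0. We seek N > 0 such that z > N implies |(-5z + 8)/(8z + 13) + 5/8| < eps.
(-5z + 8)/(8z + 13) + 5/8 = (8(-5z + 8) − (-5)(8z + 13)) / (8(8z + 13)) = 129/(8(8z + 13)).
For z > 0 we have 8z + 13 > 8z, so |(-5z + 8)/(8z + 13) + 5/8| = 129/(8(8z + 13)) < 129/(8·8z) = (129/64)/z.
Thus |(-5z + 8)/(8z + 13) + 5/8| < eps whenever z > (129/64)/eps.
Take N = (129/64)/eps. If z > N then |(-5z + 8)/(8z + 13) + 5/8| < (129/64)/z < eps.

N = (129/64)/eps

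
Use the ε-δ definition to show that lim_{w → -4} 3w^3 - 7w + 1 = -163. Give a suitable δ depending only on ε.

Let ε > 0 be given. We want δ > 0 such that 0 < |w + 4| < δ implies |(3w^3 - 7w + 1) + 163| < ε.
(3w^3 - 7w + 1) + 163 = 3w^3 - 7w + 164 = (w + 4)(3w^2 - 12w + 41).
So |(3w^3 - 7w + 1) + 163| = |w + 4|·|3w^2 - 12w + 41|.
Require δ ≤ 2. Then |w + 4| < 2 gives |w| < 6, and by the triangle inequality |3w^2 - 12w + 41| ≤ 3·6^2 + 12·6 + 41 = 221.
Hence |(3w^3 - 7w + 1) + 163| ≤ 221|w + 4| < ε provided |w + 4| < ε/221.
Take δ = min(2, ε/221). Then 0 < |w + 4| < δ gives both |w + 4| < 2 and |w + 4| < ε/221, so |(3w^3 - 7w + 1) + 163| < ε.

δ = min(2, ε/221)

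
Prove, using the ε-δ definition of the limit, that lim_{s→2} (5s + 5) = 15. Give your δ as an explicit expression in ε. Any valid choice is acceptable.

δ = ε/5

Let ε > 0 be given. We need δ > 0 so that 0 < |s − 2| < δ implies |(5s + 5) − 15| < ε.
|(5s + 5) − 15| = |5s - 10| = 5|s − 2|.
Thus it suffices that |s − 2| < ε/5.
Take δ = ε/5. If 0 < |s − 2| < δ then |(5s + 5) − 15| = 5|s − 2| < 5·(ε/5) = ε.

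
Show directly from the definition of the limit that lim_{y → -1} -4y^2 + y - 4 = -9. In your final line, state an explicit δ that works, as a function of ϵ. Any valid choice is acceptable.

Suppose ϵ > 0. We want δ > 0 such that 0 < |y + 1| < δ implies |(-4y^2 + y - 4) + 9| < ϵ.
(-4y^2 + y - 4) + 9 = -4y^2 + y + 5 = (y + 1)(-4y + 5).
So |(-4y^2 + y - 4) + 9| = |y + 1|·|-4y + 5|.
Assume first that |y + 1| < 1, so |y| < 2. Then |-4y + 5| ≤ 4·2 + 5 = 13.
Hence |(-4y^2 + y - 4) + 9| ≤ 13|y + 1| < ϵ provided |y + 1| < ϵ/13.
Choosing δ = min(1, ϵ/13) ensures both conditions, hence |(-4y^2 + y - 4) + 9| < ϵ.

δ = min(1, ϵ/13)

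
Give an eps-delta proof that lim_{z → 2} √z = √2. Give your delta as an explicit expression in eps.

delta = min(2, √2·eps)

Fix eps > 0. We want delta > 0 such that 0 < |z − 2| < delta implies |√z − √2| < eps.
Rationalise: √z − √2 = (z − 2)/(√z + √2), so |√z − √2| = |z − 2|/(√z + √2).
Restrict delta ≤ 2 so that |z − 2| < 2 forces z > 0, and then √z + √2 > √2.
Hence |√z − √2| < |z − 2|/√2, which is < eps once |z − 2| < √2·eps.
Take delta = min(2, √2·eps). If 0 < |z − 2| < delta then z > 0 and |√z − √2| < |z − 2|/√2 < eps.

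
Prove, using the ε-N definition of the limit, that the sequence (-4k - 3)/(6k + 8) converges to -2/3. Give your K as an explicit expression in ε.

K = (7/18)/ε

Let ε > 0 be given. For k ≥ 1, |(-4k - 3)/(6k + 8) + 2/3| = |14|/(6(6k + 8)) = 14/(6(6k + 8)).
Since 6k + 8 ≥ 6k for k ≥ 1, this is ≤ 14/(6·6k) = (7/18)/k.
So |(-4k - 3)/(6k + 8) + 2/3| < ε whenever k > (7/18)/ε.
Take K = (7/18)/ε. If k > K then |(-4k - 3)/(6k + 8) + 2/3| ≤ (7/18)/k < ε.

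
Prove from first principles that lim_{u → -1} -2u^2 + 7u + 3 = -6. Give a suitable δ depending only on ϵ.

δ = min(2, ϵ/15)

Let ϵ > 0 be given. We want δ > 0 such that 0 < |u + 1| < δ implies |(-2u^2 + 7u + 3) + 6| < ϵ.
(-2u^2 + 7u + 3) + 6 = -2u^2 + 7u + 9 = (u + 1)(-2u + 9).
So |(-2u^2 + 7u + 3) + 6| = |u + 1|·|-2u + 9|.
Require δ ≤ 2. Then |u + 1| < 2 gives |u| < 3, and by the triangle inequality |-2u + 9| ≤ 2·3 + 9 = 15.
Hence |(-2u^2 + 7u + 3) + 6| ≤ 15|u + 1| < ϵ provided |u + 1| < ϵ/15.
Take δ = min(2, ϵ/15). Then 0 < |u + 1| < δ gives both |u + 1| < 2 and |u + 1| < ϵ/15, so |(-2u^2 + 7u + 3) + 6| < ϵ.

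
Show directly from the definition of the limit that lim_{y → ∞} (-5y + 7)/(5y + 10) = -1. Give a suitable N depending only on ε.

N = (17/5)/ε

Let ε > 0. We seek N > 0 such that y > N implies |(-5y + 7)/(5y + 10) + 1| < ε.
(-5y + 7)/(5y + 10) + 1 = (5(-5y + 7) − (-5)(5y + 10)) / (5(5y + 10)) = 85/(5(5y + 10)).
For y > 0 we have 5y + 10 > 5y, so |(-5y + 7)/(5y + 10) + 1| = 85/(5(5y + 10)) < 85/(5·5y) = (17/5)/y.
Thus |(-5y + 7)/(5y + 10) + 1| < ε whenever y > (17/5)/ε.
Take N = (17/5)/ε. If y > N then |(-5y + 7)/(5y + 10) + 1| < (17/5)/y < ε.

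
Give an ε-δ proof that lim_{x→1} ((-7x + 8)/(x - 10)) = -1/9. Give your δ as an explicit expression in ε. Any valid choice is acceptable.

Suppose ε > 0. We want δ > 0 with 0 < |x − 1| < δ ⇒ |(-7x + 8)/(x - 10) + 1/9| < ε.
Combining over a common denominator, (-7x + 8)/(x - 10) + 1/9 = [(-7x + 8)·(-9) − 1·(x - 10)] / [(-9)·(x - 10)] = 62(x − 1) / ((-9)(x - 10)).
So |(-7x + 8)/(x - 10) + 1/9| = 62|x − 1| / (9·|x − 10|).
Require δ ≤ 9/2, so |x − 10| ≥ |-9| − |x − 1| > 9 − 9/2 = 9/2.
Hence |(-7x + 8)/(x - 10) + 1/9| < 62|x − 1|/(9·(9/2)) = (124/81)|x − 1|, which is < ε once |x − 1| < (81/124)ε.
Take δ = min(9/2, (81/124)ε). Then 0 < |x − 1| < δ forces both bounds, so |(-7x + 8)/(x - 10) + 1/9| < ε.

δ = min(9/2, (81/124)ε)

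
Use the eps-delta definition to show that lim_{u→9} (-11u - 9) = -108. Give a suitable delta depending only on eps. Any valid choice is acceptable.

delta = eps/11

Let eps > 0. We need delta > 0 so that 0 < |u − 9| < delta implies |(-11u - 9) + 108| < eps.
|(-11u - 9) + 108| = |-11u + 99| = 11|u − 9|.
So 11|u − 9| < eps exactly when |u − 9| < eps/11.
Take delta = eps/11. If 0 < |u − 9| < delta then |(-11u - 9) + 108| = 11|u − 9| < 11·(eps/11) = eps.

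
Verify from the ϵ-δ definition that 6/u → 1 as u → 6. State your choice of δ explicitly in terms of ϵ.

Fix ϵ > 0. We seek δ > 0 such that 0 < |u − 6| < δ implies |6/u − 1| < ϵ.
|6/u − 1| = 6·|6 − u|/(6·|u|) = 6|u − 6|/(6|u|).
Restrict δ ≤ 3. Then |u − 6| < 3 gives |u| > 3, so 6|u| > 18.
Then |6/u − 1| < 6|u − 6|/18, which is < ϵ when |u − 6| < 3ϵ.
Take δ = min(3, 3ϵ). Then 0 < |u − 6| < δ gives both |u − 6| < 3 and |u − 6| < 3ϵ, so |6/u − 1| < ϵ.

δ = min(3, 3ϵ)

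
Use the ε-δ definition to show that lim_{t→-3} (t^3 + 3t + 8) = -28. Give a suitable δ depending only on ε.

δ = min(1, ε/40)

Let ε > 0 be given. We want δ > 0 such that 0 < |t + 3| < δ implies |(t^3 + 3t + 8) + 28| < ε.
(t^3 + 3t + 8) + 28 = t^3 + 3t + 36 = (t + 3)(t^2 - 3t + 12).
So |(t^3 + 3t + 8) + 28| = |t + 3|·|t^2 - 3t + 12|.
Require δ ≤ 1. Then |t + 3| < 1 gives |t| < 4, and by the triangle inequality |t^2 - 3t + 12| ≤ 4^2 + 3·4 + 12 = 40.
Hence |(t^3 + 3t + 8) + 28| ≤ 40|t + 3| < ε provided |t + 3| < ε/40.
Take δ = min(1, ε/40). Then 0 < |t + 3| < δ gives both |t + 3| < 1 and |t + 3| < ε/40, so |(t^3 + 3t + 8) + 28| < ε.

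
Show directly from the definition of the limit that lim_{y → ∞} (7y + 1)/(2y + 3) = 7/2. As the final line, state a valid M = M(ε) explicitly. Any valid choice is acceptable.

M = (19/4)/ε

Let ε > 0. We seek M > 0 such that y > M implies |(7y + 1)/(2y + 3) − (7/2)| < ε.
(7y + 1)/(2y + 3) − (7/2) = (2(7y + 1) − 7(2y + 3)) / (2(2y + 3)) = -19/(2(2y + 3)).
For y > 0 we have 2y + 3 > 2y, so |(7y + 1)/(2y + 3) − (7/2)| = 19/(2(2y + 3)) < 19/(2·2y) = (19/4)/y.
Thus |(7y + 1)/(2y + 3) − (7/2)| < ε whenever y > (19/4)/ε.
Take M = (19/4)/ε. If y > M then |(7y + 1)/(2y + 3) − (7/2)| < (19/4)/y < ε.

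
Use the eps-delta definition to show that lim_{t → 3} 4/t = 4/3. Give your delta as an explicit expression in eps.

Let eps > 0. We seek delta > 0 such that 0 < |t − 3| < delta implies |4/t − (4/3)| < eps.
|4/t − (4/3)| = 4·|3 − t|/(3·|t|) = 4|t − 3|/(3|t|).
Restrict delta ≤ 3/2. Then |t − 3| < 3/2 gives |t| > 3/2, so 3|t| > 9/2.
Then |4/t − (4/3)| < 4|t − 3|/(9/2), which is < eps when |t − 3| < (9/8)eps.
Take delta = min(3/2, (9/8)eps). Then 0 < |t − 3| < delta gives both |t − 3| < 3/2 and |t − 3| < (9/8)eps, so |4/t − (4/3)| < eps.

delta = min(3/2, (9/8)eps)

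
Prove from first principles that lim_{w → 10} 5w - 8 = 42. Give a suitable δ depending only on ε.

δ = ε/5

Let ε > 0. We need δ > 0 so that 0 < |w − 10| < δ implies |(5w - 8) − 42| < ε.
Since (5w - 8) − 42 = 5(w − 10), we have |(5w - 8) − 42| = 5|w − 10|.
Thus it suffices that |w − 10| < ε/5.
Choosing δ = ε/5 gives |(5w - 8) − 42| = 5|w − 10| < ε whenever |w − 10| < δ.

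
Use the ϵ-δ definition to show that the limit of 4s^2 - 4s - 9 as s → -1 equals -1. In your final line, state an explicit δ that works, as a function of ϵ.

δ = min(2, ϵ/20)

Fix ϵ > 0. We want δ > 0 such that 0 < |s + 1| < δ implies |(4s^2 - 4s - 9) + 1| < ϵ.
(4s^2 - 4s - 9) + 1 = 4s^2 - 4s - 8 = (s + 1)(4s - 8).
So |(4s^2 - 4s - 9) + 1| = |s + 1|·|4s - 8|.
Assume first that |s + 1| < 2, so |s| < 3. Then |4s - 8| ≤ 4·3 + 8 = 20.
Hence |(4s^2 - 4s - 9) + 1| ≤ 20|s + 1| < ϵ provided |s + 1| < ϵ/20.
Take δ = min(2, ϵ/20). Then 0 < |s + 1| < δ gives both |s + 1| < 2 and |s + 1| < ϵ/20, so |(4s^2 - 4s - 9) + 1| < ϵ.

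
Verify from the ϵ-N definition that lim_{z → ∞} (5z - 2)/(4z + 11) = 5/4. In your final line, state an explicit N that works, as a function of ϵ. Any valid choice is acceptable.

N = (63/16)/ϵ

Suppose ϵ > 0. We seek N > 0 such that z > N implies |(5z - 2)/(4z + 11) − (5/4)| < ϵ.
(5z - 2)/(4z + 11) − (5/4) = (4(5z - 2) − 5(4z + 11)) / (4(4z + 11)) = -63/(4(4z + 11)).
For z > 0 we have 4z + 11 > 4z, so |(5z - 2)/(4z + 11) − (5/4)| = 63/(4(4z + 11)) < 63/(4·4z) = (63/16)/z.
Thus |(5z - 2)/(4z + 11) − (5/4)| < ϵ whenever z > (63/16)/ϵ.
Take N = (63/16)/ϵ. If z > N then |(5z - 2)/(4z + 11) − (5/4)| < (63/16)/z < ϵ.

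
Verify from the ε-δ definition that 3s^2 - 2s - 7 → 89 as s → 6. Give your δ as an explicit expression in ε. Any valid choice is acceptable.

δ = min(1, ε/37)

Suppose ε > 0. We want δ > 0 such that 0 < |s − 6| < δ implies |(3s^2 - 2s - 7) − 89| < ε.
(3s^2 - 2s - 7) − 89 = 3s^2 - 2s - 96 = (s − 6)(3s + 16).
So |(3s^2 - 2s - 7) − 89| = |s − 6|·|3s + 16|.
Require δ ≤ 1. Then |s − 6| < 1 gives |s| < 7, and by the triangle inequality |3s + 16| ≤ 3·7 + 16 = 37.
Hence |(3s^2 - 2s - 7) − 89| ≤ 37|s − 6| < ε provided |s − 6| < ε/37.
Take δ = min(1, ε/37). Then 0 < |s − 6| < δ gives both |s − 6| < 1 and |s − 6| < ε/37, so |(3s^2 - 2s - 7) − 89| < ε.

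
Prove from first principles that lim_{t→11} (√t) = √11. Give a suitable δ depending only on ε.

δ = min(11, √11·ε)

Let ε > 0. We want δ > 0 such that 0 < |t − 11| < δ implies |√t − √11| < ε.
Rationalise: √t − √11 = (t − 11)/(√t + √11), so |√t − √11| = |t − 11|/(√t + √11).
Restrict δ ≤ 11 so that |t − 11| < 11 forces t > 0, and then √t + √11 > √11.
Hence |√t − √11| < |t − 11|/√11, which is < ε once |t − 11| < √11·ε.
Take δ = min(11, √11·ε). If 0 < |t − 11| < δ then t > 0 and |√t − √11| < |t − 11|/√11 < ε.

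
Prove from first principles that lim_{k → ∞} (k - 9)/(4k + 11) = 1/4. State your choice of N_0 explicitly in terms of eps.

N_0 = (47/16)/eps

Let eps > 0. For k ≥ 1, |(k - 9)/(4k + 11) − (1/4)| = |-47|/(4(4k + 11)) = 47/(4(4k + 11)).
Since 4k + 11 ≥ 4k for k ≥ 1, this is ≤ 47/(4·4k) = (47/16)/k.
So |(k - 9)/(4k + 11) − (1/4)| < eps whenever k > (47/16)/eps.
Take N_0 = (47/16)/eps. If k > N_0 then |(k - 9)/(4k + 11) − (1/4)| ≤ (47/16)/k < eps.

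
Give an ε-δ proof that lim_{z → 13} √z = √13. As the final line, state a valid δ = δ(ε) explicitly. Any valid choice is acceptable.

δ = min(13, √13·ε)

Let ε > 0 be given. We want δ > 0 such that 0 < |z − 13| < δ implies |√z − √13| < ε.
Rationalise: √z − √13 = (z − 13)/(√z + √13), so |√z − √13| = |z − 13|/(√z + √13).
Restrict δ ≤ 13 so that |z − 13| < 13 forces z > 0, and then √z + √13 > √13.
Hence |√z − √13| < |z − 13|/√13, which is < ε once |z − 13| < √13·ε.
Take δ = min(13, √13·ε). If 0 < |z − 13| < δ then z > 0 and |√z − √13| < |z − 13|/√13 < ε.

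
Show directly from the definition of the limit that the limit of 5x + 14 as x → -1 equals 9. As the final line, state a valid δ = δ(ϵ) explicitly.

δ = ϵ/5

Let ϵ > 0. We need δ > 0 so that 0 < |x + 1| < δ implies |(5x + 14) − 9| < ϵ.
|(5x + 14) − 9| = |5x + 5| = 5|x + 1|.
So 5|x + 1| < ϵ exactly when |x + 1| < ϵ/5.
Take δ = ϵ/5. If 0 < |x + 1| < δ then |(5x + 14) − 9| = 5|x + 1| < 5·(ϵ/5) = ϵ.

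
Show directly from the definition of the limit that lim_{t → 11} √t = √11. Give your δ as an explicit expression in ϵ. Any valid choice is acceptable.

δ = min(11, √11·ϵ)

Suppose ϵ > 0. We want δ > 0 such that 0 < |t − 11| < δ implies |√t − √11| < ϵ.
Multiplying by the conjugate, |√t − √11| = |t − 11|/(√t + √11).
Restrict δ ≤ 11 so that |t − 11| < 11 forces t > 0, and then √t + √11 > √11.
Hence |√t − √11| < |t − 11|/√11, which is < ϵ once |t − 11| < √11·ϵ.
Take δ = min(11, √11·ϵ). If 0 < |t − 11| < δ then t > 0 and |√t − √11| < |t − 11|/√11 < ϵ.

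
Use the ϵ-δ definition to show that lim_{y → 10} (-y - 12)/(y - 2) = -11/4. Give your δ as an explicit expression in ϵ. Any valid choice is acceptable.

δ = min(4, (16/7)ϵ)

Fix ϵ > 0. We want δ > 0 with 0 < |y − 10| < δ ⇒ |(-y - 12)/(y - 2) + 11/4| < ϵ.
Combining over a common denominator, (-y - 12)/(y - 2) + 11/4 = [(-y - 12)·8 − (-22)·(y - 2)] / [8·(y - 2)] = 14(y − 10) / (8(y - 2)).
So |(-y - 12)/(y - 2) + 11/4| = 14|y − 10| / (8·|y − 2|).
Restrict δ ≤ 4. Then |y − 10| < 4 gives |y − 2| = |(y − 10) + 8| ≥ 8 − 4 = 4.
Hence |(-y - 12)/(y - 2) + 11/4| < 14|y − 10|/(8·4) = (7/16)|y − 10|, which is < ϵ once |y − 10| < (16/7)ϵ.
Take δ = min(4, (16/7)ϵ). Then 0 < |y − 10| < δ forces both bounds, so |(-y - 12)/(y - 2) + 11/4| < ϵ.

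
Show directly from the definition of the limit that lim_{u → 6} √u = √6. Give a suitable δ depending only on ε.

δ = min(6, √6·ε)

Suppose ε > 0. We want δ > 0 such that 0 < |u − 6| < δ implies |√u − √6| < ε.
Rationalise: √u − √6 = (u − 6)/(√u + √6), so |√u − √6| = |u − 6|/(√u + √6).
Restrict δ ≤ 6 so that |u − 6| < 6 forces u > 0, and then √u + √6 > √6.
Hence |√u − √6| < |u − 6|/√6, which is < ε once |u − 6| < √6·ε.
Take δ = min(6, √6·ε). If 0 < |u − 6| < δ then u > 0 and |√u − √6| < |u − 6|/√6 < ε.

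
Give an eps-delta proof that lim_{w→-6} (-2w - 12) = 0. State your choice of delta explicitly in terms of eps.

Suppose eps > 0. We need delta > 0 so that 0 < |w + 6| < delta implies |(-2w - 12)| < eps.
Since (-2w - 12) = -2(w + 6), we have |(-2w - 12)| = 2|w + 6|.
So 2|w + 6| < eps exactly when |w + 6| < eps/2.
Choosing delta = eps/2 gives |(-2w - 12)| = 2|w + 6| < eps whenever |w + 6| < delta.

delta = eps/2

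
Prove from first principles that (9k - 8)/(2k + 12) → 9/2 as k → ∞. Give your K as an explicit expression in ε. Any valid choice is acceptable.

Let ε > 0. For k ≥ 1, |(9k - 8)/(2k + 12) − (9/2)| = |-124|/(2(2k + 12)) = 124/(2(2k + 12)).
Since 2k + 12 ≥ 2k for k ≥ 1, this is ≤ 124/(2·2k) = 31/k.
So |(9k - 8)/(2k + 12) − (9/2)| < ε whenever k > 31/ε.
Take K = 31/ε. If k > K then |(9k - 8)/(2k + 12) − (9/2)| ≤ 31/k < ε.

K = 31/ε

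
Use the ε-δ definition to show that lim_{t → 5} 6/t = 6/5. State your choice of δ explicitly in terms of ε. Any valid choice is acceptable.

δ = min(5/2, (25/12)ε)

Fix ε > 0. We seek δ > 0 such that 0 < |t − 5| < δ implies |6/t − (6/5)| < ε.
|6/t − (6/5)| = 6·|5 − t|/(5·|t|) = 6|t − 5|/(5|t|).
Restrict δ ≤ 5/2. Then |t − 5| < 5/2 gives |t| > 5/2, so 5|t| > 25/2.
Then |6/t − (6/5)| < 6|t − 5|/(25/2), which is < ε when |t − 5| < (25/12)ε.
Take δ = min(5/2, (25/12)ε). Then 0 < |t − 5| < δ gives both |t − 5| < 5/2 and |t − 5| < (25/12)ε, so |6/t − (6/5)| < ε.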